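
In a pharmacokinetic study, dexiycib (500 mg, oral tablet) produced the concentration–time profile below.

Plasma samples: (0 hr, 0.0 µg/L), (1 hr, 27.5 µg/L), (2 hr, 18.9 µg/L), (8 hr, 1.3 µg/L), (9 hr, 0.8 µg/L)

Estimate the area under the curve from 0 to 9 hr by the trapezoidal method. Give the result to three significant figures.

AUC = 98.6 µg/L·hr

Trapezoidal AUC_0→9:
  [0→1]: (0.0+27.5)/2 × 1 = 13.75
  [1→2]: (27.5+18.9)/2 × 1 = 23.2
  [2→8]: (18.9+1.3)/2 × 6 = 60.6
  [8→9]: (1.3+0.8)/2 × 1 = 1.05
  Sum = 98.6 µg/L·hr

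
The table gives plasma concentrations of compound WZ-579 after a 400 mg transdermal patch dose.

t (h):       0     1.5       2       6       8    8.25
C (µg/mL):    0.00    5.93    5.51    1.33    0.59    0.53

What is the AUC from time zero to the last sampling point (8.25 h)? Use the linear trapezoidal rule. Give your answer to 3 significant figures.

AUC = 23.0 µg/mL·h

Trapezoidal AUC_0→8.25:
  [0→1.5]: (0.00+5.93)/2 × 1.5 = 4.4475
  [1.5→2]: (5.93+5.51)/2 × 0.5 = 2.86
  [2→6]: (5.51+1.33)/2 × 4 = 13.68
  [6→8]: (1.33+0.59)/2 × 2 = 1.92
  [8→8.25]: (0.59+0.53)/2 × 0.25 = 0.14
  Sum = 23.0475 µg/mL·h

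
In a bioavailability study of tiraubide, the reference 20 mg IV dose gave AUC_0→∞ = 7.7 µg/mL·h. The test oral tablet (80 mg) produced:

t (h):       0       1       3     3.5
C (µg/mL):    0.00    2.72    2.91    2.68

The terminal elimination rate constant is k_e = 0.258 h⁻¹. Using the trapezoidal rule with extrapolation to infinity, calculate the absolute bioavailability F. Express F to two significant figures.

Trapezoidal AUC_0→3.5 (oral tablet):
  [0→1]: (0.00+2.72)/2 × 1 = 1.36
  [1→3]: (2.72+2.91)/2 × 2 = 5.63
  [3→3.5]: (2.91+2.68)/2 × 0.5 = 1.3975
  Sum = 8.3875 µg/mL·h
Tail: C_last/k_e = 2.68/0.258 = 10.388
AUC_0→∞ (oral tablet) = 8.3875 + 10.388 = 18.7755 µg/mL·h
F = (AUC_ev/D_ev)/(AUC_iv/D_iv) = (18.7755/80)/(7.7/20) = 0.23469375/0.385 = 0.6096

F = 0.61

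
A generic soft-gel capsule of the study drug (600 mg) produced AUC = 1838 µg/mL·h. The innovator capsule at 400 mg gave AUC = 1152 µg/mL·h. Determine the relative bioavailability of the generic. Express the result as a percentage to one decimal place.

F_rel = 106.4%

F_rel = (AUC_test/D_test) / (AUC_ref/D_ref)
      = (1838/600) / (1152/400)
      = 3.06333 / 2.88 = 1.0637 = 106.37%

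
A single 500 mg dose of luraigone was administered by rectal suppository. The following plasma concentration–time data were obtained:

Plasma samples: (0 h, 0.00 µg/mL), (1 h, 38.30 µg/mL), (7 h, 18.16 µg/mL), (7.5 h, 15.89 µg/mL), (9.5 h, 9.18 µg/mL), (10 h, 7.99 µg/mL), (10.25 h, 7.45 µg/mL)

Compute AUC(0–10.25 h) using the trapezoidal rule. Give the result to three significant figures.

AUC = 228 µg/mL·h

Trapezoidal AUC_0→10.25:
  [0→1]: (0.00+38.30)/2 × 1 = 19.15
  [1→7]: (38.30+18.16)/2 × 6 = 169.38
  [7→7.5]: (18.16+15.89)/2 × 0.5 = 8.5125
  [7.5→9.5]: (15.89+9.18)/2 × 2 = 25.07
  [9.5→10]: (9.18+7.99)/2 × 0.5 = 4.2925
  [10→10.25]: (7.99+7.45)/2 × 0.25 = 1.93
  Sum = 228.335 µg/mL·h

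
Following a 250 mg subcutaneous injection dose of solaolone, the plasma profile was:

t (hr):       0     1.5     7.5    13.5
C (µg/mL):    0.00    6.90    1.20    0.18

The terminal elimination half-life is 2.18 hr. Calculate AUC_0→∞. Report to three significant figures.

AUC = 34.2 µg/mL·hr

Trapezoidal AUC_0→13.5:
  [0→1.5]: (0.00+6.90)/2 × 1.5 = 5.175
  [1.5→7.5]: (6.90+1.20)/2 × 6 = 24.3
  [7.5→13.5]: (1.20+0.18)/2 × 6 = 4.14
  Sum = 33.615 µg/mL·hr
k_e = ln2 / t½ = 0.693147 / 2.18 = 0.3180 hr^-1
Extrapolated tail: C_last / k_e = 0.18 / 0.318 = 0.566
AUC_0→∞ = 33.615 + 0.566 = 34.181 µg/mL·hr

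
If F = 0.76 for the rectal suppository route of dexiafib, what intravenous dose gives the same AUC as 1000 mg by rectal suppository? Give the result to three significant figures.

D_iv = 760 mg

Systemic exposure from an extravascular dose = F × D_ev, so the equivalent IV dose is F × D_ev.
D_iv = F × D_ev = 0.76 × 1000 = 760 mg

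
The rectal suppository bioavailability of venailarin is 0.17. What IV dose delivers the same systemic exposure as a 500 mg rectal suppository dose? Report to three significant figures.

D_iv = 85.0 mg

Systemic exposure from an extravascular dose = F × D_ev, so the equivalent IV dose is F × D_ev.
D_iv = F × D_ev = 0.17 × 500 = 85 mg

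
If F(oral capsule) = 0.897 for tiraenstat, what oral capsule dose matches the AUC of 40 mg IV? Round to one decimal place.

D_oral = 44.6 mg

For equal systemic exposure: F × D_ev = D_iv
D_ev = D_iv / F = 40 / 0.897 = 44.5931 mg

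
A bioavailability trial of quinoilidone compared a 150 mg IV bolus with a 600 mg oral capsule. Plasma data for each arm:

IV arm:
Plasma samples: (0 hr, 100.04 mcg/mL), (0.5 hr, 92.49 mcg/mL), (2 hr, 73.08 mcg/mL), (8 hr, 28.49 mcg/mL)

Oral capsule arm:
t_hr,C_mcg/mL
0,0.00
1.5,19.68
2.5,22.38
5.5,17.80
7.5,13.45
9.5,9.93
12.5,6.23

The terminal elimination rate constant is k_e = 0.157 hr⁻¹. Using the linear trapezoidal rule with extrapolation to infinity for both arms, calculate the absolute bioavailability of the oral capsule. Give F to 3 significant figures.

F = 0.0815

Trapezoidal AUC_0→8 (IV):
  [0→0.5]: (100.04+92.49)/2 × 0.5 = 48.1325
  [0.5→2]: (92.49+73.08)/2 × 1.5 = 124.1775
  [2→8]: (73.08+28.49)/2 × 6 = 304.71
  Sum = 477.02 mcg/mL·hr
IV tail: 28.49/0.157 = 181.465; AUC_iv,0→∞ = 477.02 + 181.465 = 658.485 mcg/mL·hr
Trapezoidal AUC_0→12.5 (oral capsule):
  [0→1.5]: (0.00+19.68)/2 × 1.5 = 14.76
  [1.5→2.5]: (19.68+22.38)/2 × 1 = 21.03
  [2.5→5.5]: (22.38+17.80)/2 × 3 = 60.27
  [5.5→7.5]: (17.80+13.45)/2 × 2 = 31.25
  [7.5→9.5]: (13.45+9.93)/2 × 2 = 23.38
  [9.5→12.5]: (9.93+6.23)/2 × 3 = 24.24
  Sum = 174.93 mcg/mL·hr
oral capsule tail: 6.23/0.157 = 39.682; AUC_ev,0→∞ = 174.93 + 39.682 = 214.612 mcg/mL·hr
F = (AUC_ev/D_ev)/(AUC_iv/D_iv) = (214.612/600)/(658.485/150) = 0.357687/4.3899 = 0.0815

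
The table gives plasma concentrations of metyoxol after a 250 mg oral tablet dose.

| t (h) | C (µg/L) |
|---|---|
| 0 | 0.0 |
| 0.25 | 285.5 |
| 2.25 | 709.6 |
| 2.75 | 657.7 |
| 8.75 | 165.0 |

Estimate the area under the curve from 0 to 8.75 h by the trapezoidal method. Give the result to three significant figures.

Trapezoidal AUC_0→8.75:
  [0→0.25]: (0.0+285.5)/2 × 0.25 = 35.6875
  [0.25→2.25]: (285.5+709.6)/2 × 2 = 995.1
  [2.25→2.75]: (709.6+657.7)/2 × 0.5 = 341.825
  [2.75→8.75]: (657.7+165.0)/2 × 6 = 2468.1
  Sum = 3840.7125 µg/L·h

AUC = 3840 µg/L·h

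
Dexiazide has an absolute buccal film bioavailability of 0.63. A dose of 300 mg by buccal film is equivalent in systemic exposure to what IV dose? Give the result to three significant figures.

Systemic exposure from an extravascular dose = F × D_ev, so the equivalent IV dose is F × D_ev.
D_iv = F × D_ev = 0.63 × 300 = 189 mg

D_iv = 189 mg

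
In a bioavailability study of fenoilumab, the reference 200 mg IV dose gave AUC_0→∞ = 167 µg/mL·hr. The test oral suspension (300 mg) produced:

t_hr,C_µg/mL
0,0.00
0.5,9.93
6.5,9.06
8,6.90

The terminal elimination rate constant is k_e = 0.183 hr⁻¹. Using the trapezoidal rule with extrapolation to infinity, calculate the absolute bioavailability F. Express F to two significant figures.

F = 0.44

Trapezoidal AUC_0→8 (oral suspension):
  [0→0.5]: (0.00+9.93)/2 × 0.5 = 2.4825
  [0.5→6.5]: (9.93+9.06)/2 × 6 = 56.97
  [6.5→8]: (9.06+6.90)/2 × 1.5 = 11.97
  Sum = 71.4225 µg/mL·hr
Tail: C_last/k_e = 6.90/0.183 = 37.705
AUC_0→∞ (oral suspension) = 71.4225 + 37.705 = 109.1275 µg/mL·hr
F = (AUC_ev/D_ev)/(AUC_iv/D_iv) = (109.1275/300)/(167/200) = 0.363758/0.835 = 0.4356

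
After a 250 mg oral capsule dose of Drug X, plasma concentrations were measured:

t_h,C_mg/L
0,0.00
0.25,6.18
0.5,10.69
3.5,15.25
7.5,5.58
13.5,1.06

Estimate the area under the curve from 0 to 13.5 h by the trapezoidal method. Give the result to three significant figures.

AUC = 103 mg/L·h

Trapezoidal AUC_0→13.5:
  [0→0.25]: (0.00+6.18)/2 × 0.25 = 0.7725
  [0.25→0.5]: (6.18+10.69)/2 × 0.25 = 2.10875
  [0.5→3.5]: (10.69+15.25)/2 × 3 = 38.91
  [3.5→7.5]: (15.25+5.58)/2 × 4 = 41.66
  [7.5→13.5]: (5.58+1.06)/2 × 6 = 19.92
  Sum = 103.37125 mg/L·h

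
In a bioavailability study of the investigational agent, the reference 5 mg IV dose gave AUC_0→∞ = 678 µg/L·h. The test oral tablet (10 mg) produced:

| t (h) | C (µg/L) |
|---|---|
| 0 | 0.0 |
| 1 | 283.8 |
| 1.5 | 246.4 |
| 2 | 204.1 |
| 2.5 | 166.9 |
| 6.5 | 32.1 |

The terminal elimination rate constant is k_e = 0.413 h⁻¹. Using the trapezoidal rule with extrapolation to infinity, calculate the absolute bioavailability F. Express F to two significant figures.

F = 0.70

Trapezoidal AUC_0→6.5 (oral tablet):
  [0→1]: (0.0+283.8)/2 × 1 = 141.9
  [1→1.5]: (283.8+246.4)/2 × 0.5 = 132.55
  [1.5→2]: (246.4+204.1)/2 × 0.5 = 112.625
  [2→2.5]: (204.1+166.9)/2 × 0.5 = 92.75
  [2.5→6.5]: (166.9+32.1)/2 × 4 = 398.0
  Sum = 877.825 µg/L·h
Tail: C_last/k_e = 32.1/0.413 = 77.724
AUC_0→∞ (oral tablet) = 877.825 + 77.724 = 955.549 µg/L·h
F = (AUC_ev/D_ev)/(AUC_iv/D_iv) = (955.549/10)/(678/5) = 95.5549/135.6 = 0.7047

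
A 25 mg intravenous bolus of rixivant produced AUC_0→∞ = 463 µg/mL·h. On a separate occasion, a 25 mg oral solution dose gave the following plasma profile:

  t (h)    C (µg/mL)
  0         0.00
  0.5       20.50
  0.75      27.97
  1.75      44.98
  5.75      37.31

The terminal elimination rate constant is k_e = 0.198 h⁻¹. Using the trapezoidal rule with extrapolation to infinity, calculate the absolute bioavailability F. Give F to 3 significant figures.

Trapezoidal AUC_0→5.75 (oral solution):
  [0→0.5]: (0.00+20.50)/2 × 0.5 = 5.125
  [0.5→0.75]: (20.50+27.97)/2 × 0.25 = 6.05875
  [0.75→1.75]: (27.97+44.98)/2 × 1 = 36.475
  [1.75→5.75]: (44.98+37.31)/2 × 4 = 164.58
  Sum = 212.23875 µg/mL·h
Tail: C_last/k_e = 37.31/0.198 = 188.434
AUC_0→∞ (oral solution) = 212.23875 + 188.434 = 400.67275 µg/mL·h
F = (AUC_ev/D_ev)/(AUC_iv/D_iv) = (400.67275/25)/(463/25) = 16.02691/18.52 = 0.8654

F = 0.865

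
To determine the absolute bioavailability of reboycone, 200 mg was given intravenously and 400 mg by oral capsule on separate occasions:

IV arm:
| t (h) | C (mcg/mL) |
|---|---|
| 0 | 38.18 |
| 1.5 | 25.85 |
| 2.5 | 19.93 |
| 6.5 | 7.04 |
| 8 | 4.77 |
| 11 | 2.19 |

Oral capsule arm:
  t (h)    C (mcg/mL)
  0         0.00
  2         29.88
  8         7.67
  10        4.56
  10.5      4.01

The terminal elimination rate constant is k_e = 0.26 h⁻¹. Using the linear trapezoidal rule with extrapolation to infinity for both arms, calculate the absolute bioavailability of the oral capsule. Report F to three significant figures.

Trapezoidal AUC_0→11 (IV):
  [0→1.5]: (38.18+25.85)/2 × 1.5 = 48.0225
  [1.5→2.5]: (25.85+19.93)/2 × 1 = 22.89
  [2.5→6.5]: (19.93+7.04)/2 × 4 = 53.94
  [6.5→8]: (7.04+4.77)/2 × 1.5 = 8.8575
  [8→11]: (4.77+2.19)/2 × 3 = 10.44
  Sum = 144.15 mcg/mL·h
IV tail: 2.19/0.26 = 8.423; AUC_iv,0→∞ = 144.15 + 8.423 = 152.573 mcg/mL·h
Trapezoidal AUC_0→10.5 (oral capsule):
  [0→2]: (0.00+29.88)/2 × 2 = 29.88
  [2→8]: (29.88+7.67)/2 × 6 = 112.65
  [8→10]: (7.67+4.56)/2 × 2 = 12.23
  [10→10.5]: (4.56+4.01)/2 × 0.5 = 2.1425
  Sum = 156.9025 mcg/mL·h
oral capsule tail: 4.01/0.26 = 15.423; AUC_ev,0→∞ = 156.9025 + 15.423 = 172.3255 mcg/mL·h
F = (AUC_ev/D_ev)/(AUC_iv/D_iv) = (172.3255/400)/(152.573/200) = 0.43081375/0.762865 = 0.5647

F = 0.565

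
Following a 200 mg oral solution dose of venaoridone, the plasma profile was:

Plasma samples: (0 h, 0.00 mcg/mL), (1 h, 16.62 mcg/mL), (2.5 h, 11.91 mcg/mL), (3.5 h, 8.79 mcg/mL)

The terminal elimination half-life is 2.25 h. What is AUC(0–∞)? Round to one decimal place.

Trapezoidal AUC_0→3.5:
  [0→1]: (0.00+16.62)/2 × 1 = 8.31
  [1→2.5]: (16.62+11.91)/2 × 1.5 = 21.3975
  [2.5→3.5]: (11.91+8.79)/2 × 1 = 10.35
  Sum = 40.0575 mcg/mL·h
k_e = ln2 / t½ = 0.693147 / 2.25 = 0.3081 h^-1
Extrapolated tail: C_last / k_e = 8.79 / 0.3081 = 28.530
AUC_0→∞ = 40.0575 + 28.530 = 68.5875 mcg/mL·h

AUC = 68.6 mcg/mL·h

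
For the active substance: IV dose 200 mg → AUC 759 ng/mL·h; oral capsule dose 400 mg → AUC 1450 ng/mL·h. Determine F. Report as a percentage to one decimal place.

F = (AUC_ev / D_ev) / (AUC_iv / D_iv)
  = (1450/400) / (759/200)
  = 3.625 / 3.795 = 0.9552
  = 95.52%

F = 95.5%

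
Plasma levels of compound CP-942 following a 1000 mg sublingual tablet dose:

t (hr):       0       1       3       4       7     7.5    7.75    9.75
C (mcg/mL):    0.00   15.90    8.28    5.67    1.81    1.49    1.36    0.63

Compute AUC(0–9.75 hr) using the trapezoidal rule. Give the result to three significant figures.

Trapezoidal AUC_0→9.75:
  [0→1]: (0.00+15.90)/2 × 1 = 7.95
  [1→3]: (15.90+8.28)/2 × 2 = 24.18
  [3→4]: (8.28+5.67)/2 × 1 = 6.975
  [4→7]: (5.67+1.81)/2 × 3 = 11.22
  [7→7.5]: (1.81+1.49)/2 × 0.5 = 0.825
  [7.5→7.75]: (1.49+1.36)/2 × 0.25 = 0.35625
  [7.75→9.75]: (1.36+0.63)/2 × 2 = 1.99
  Sum = 53.49625 mcg/mL·hr

AUC = 53.5 mcg/mL·hr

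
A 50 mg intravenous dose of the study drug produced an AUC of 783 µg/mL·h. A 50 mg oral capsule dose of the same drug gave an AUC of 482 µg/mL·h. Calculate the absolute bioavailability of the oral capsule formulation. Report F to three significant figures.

F = (AUC_ev / D_ev) / (AUC_iv / D_iv)
  = (482/50) / (783/50)
  = 9.64 / 15.66 = 0.6156

F = 0.616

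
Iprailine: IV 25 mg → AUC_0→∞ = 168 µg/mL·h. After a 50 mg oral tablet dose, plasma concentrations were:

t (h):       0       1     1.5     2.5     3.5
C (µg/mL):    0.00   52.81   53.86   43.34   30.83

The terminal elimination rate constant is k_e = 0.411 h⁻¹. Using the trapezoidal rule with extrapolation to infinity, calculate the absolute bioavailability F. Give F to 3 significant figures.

Trapezoidal AUC_0→3.5 (oral tablet):
  [0→1]: (0.00+52.81)/2 × 1 = 26.405
  [1→1.5]: (52.81+53.86)/2 × 0.5 = 26.6675
  [1.5→2.5]: (53.86+43.34)/2 × 1 = 48.6
  [2.5→3.5]: (43.34+30.83)/2 × 1 = 37.085
  Sum = 138.7575 µg/mL·h
Tail: C_last/k_e = 30.83/0.411 = 75.012
AUC_0→∞ (oral tablet) = 138.7575 + 75.012 = 213.7695 µg/mL·h
F = (AUC_ev/D_ev)/(AUC_iv/D_iv) = (213.7695/50)/(168/25) = 4.27539/6.72 = 0.6362

F = 0.636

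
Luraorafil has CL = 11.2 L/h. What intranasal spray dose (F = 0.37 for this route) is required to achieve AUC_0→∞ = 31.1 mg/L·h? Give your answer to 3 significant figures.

Dose = CL × AUC_0→∞ / F
     = 11.2 × 31.1 / 0.37 = 941.405 mg

Dose = 941 mg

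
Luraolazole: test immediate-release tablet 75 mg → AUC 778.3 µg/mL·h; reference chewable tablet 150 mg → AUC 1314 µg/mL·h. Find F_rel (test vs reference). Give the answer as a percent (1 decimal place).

F_rel = (AUC_test/D_test) / (AUC_ref/D_ref)
      = (778.3/75) / (1314/150)
      = 10.3773 / 8.76 = 1.1846 = 118.46%

F_rel = 118.5%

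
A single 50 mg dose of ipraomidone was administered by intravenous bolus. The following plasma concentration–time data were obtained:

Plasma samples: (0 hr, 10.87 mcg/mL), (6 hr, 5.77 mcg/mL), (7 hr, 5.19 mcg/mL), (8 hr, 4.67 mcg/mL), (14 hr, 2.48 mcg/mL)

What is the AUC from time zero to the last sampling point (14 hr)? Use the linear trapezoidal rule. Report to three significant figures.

AUC = 81.8 mcg/mL·hr

Trapezoidal AUC_0→14:
  [0→6]: (10.87+5.77)/2 × 6 = 49.92
  [6→7]: (5.77+5.19)/2 × 1 = 5.48
  [7→8]: (5.19+4.67)/2 × 1 = 4.93
  [8→14]: (4.67+2.48)/2 × 6 = 21.45
  Sum = 81.78 mcg/mL·hr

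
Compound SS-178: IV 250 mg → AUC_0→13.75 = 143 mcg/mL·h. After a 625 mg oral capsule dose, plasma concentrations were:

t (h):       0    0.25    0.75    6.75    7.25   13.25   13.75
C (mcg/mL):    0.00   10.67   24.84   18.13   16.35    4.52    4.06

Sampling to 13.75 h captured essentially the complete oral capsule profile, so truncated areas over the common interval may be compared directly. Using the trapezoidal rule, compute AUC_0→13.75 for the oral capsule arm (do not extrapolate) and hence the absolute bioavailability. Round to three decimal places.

F = 0.594

Trapezoidal AUC_0→13.75 (oral capsule):
  [0→0.25]: (0.00+10.67)/2 × 0.25 = 1.33375
  [0.25→0.75]: (10.67+24.84)/2 × 0.5 = 8.8775
  [0.75→6.75]: (24.84+18.13)/2 × 6 = 128.91
  [6.75→7.25]: (18.13+16.35)/2 × 0.5 = 8.62
  [7.25→13.25]: (16.35+4.52)/2 × 6 = 62.61
  [13.25→13.75]: (4.52+4.06)/2 × 0.5 = 2.145
  Sum = 212.49625 mcg/mL·h
F = (AUC_ev/D_ev)/(AUC_iv/D_iv) = (212.49625/625)/(143/250) = 0.339994/0.572 = 0.5944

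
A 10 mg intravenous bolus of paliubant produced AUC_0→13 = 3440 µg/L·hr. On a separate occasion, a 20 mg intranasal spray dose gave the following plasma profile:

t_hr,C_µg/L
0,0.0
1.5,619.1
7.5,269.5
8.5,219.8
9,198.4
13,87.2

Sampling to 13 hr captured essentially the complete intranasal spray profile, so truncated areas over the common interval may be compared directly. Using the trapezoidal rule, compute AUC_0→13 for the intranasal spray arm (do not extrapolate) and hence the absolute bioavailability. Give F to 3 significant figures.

Trapezoidal AUC_0→13 (intranasal spray):
  [0→1.5]: (0.0+619.1)/2 × 1.5 = 464.325
  [1.5→7.5]: (619.1+269.5)/2 × 6 = 2665.8
  [7.5→8.5]: (269.5+219.8)/2 × 1 = 244.65
  [8.5→9]: (219.8+198.4)/2 × 0.5 = 104.55
  [9→13]: (198.4+87.2)/2 × 4 = 571.2
  Sum = 4050.525 µg/L·hr
F = (AUC_ev/D_ev)/(AUC_iv/D_iv) = (4050.525/20)/(3440/10) = 202.52625/344 = 0.5887

F = 0.589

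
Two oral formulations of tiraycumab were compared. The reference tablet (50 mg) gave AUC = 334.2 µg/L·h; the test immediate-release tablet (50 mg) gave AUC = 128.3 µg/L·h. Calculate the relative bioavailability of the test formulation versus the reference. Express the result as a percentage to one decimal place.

F_rel = (AUC_test/D_test) / (AUC_ref/D_ref)
      = (128.3/50) / (334.2/50)
      = 2.566 / 6.684 = 0.3839 = 38.39%

F_rel = 38.4%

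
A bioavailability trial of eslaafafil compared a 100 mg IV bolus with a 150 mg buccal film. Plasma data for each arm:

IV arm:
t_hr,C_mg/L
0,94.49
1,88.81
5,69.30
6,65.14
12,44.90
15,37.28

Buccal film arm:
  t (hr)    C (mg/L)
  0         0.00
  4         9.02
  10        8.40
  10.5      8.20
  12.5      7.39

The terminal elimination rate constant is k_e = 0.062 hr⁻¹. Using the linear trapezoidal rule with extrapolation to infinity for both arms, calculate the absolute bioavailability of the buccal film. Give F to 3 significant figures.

F = 0.0912

Trapezoidal AUC_0→15 (IV):
  [0→1]: (94.49+88.81)/2 × 1 = 91.65
  [1→5]: (88.81+69.30)/2 × 4 = 316.22
  [5→6]: (69.30+65.14)/2 × 1 = 67.22
  [6→12]: (65.14+44.90)/2 × 6 = 330.12
  [12→15]: (44.90+37.28)/2 × 3 = 123.27
  Sum = 928.48 mg/L·hr
IV tail: 37.28/0.062 = 601.290; AUC_iv,0→∞ = 928.48 + 601.290 = 1529.77 mg/L·hr
Trapezoidal AUC_0→12.5 (buccal film):
  [0→4]: (0.00+9.02)/2 × 4 = 18.04
  [4→10]: (9.02+8.40)/2 × 6 = 52.26
  [10→10.5]: (8.40+8.20)/2 × 0.5 = 4.15
  [10.5→12.5]: (8.20+7.39)/2 × 2 = 15.59
  Sum = 90.04 mg/L·hr
buccal film tail: 7.39/0.062 = 119.194; AUC_ev,0→∞ = 90.04 + 119.194 = 209.234 mg/L·hr
F = (AUC_ev/D_ev)/(AUC_iv/D_iv) = (209.234/150)/(1529.77/100) = 1.39489/15.2977 = 0.0912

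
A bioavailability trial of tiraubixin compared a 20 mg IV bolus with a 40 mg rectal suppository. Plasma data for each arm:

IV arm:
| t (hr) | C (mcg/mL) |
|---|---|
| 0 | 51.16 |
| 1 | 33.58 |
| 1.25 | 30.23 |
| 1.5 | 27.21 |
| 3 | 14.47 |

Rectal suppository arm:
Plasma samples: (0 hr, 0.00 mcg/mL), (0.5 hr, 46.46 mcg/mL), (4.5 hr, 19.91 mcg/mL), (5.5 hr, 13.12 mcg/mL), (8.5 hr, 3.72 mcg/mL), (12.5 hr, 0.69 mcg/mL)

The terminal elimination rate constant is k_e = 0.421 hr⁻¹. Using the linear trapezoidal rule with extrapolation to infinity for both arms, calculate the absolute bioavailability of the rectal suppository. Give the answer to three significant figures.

Trapezoidal AUC_0→3 (IV):
  [0→1]: (51.16+33.58)/2 × 1 = 42.37
  [1→1.25]: (33.58+30.23)/2 × 0.25 = 7.97625
  [1.25→1.5]: (30.23+27.21)/2 × 0.25 = 7.18
  [1.5→3]: (27.21+14.47)/2 × 1.5 = 31.26
  Sum = 88.78625 mcg/mL·hr
IV tail: 14.47/0.421 = 34.371; AUC_iv,0→∞ = 88.78625 + 34.371 = 123.15725 mcg/mL·hr
Trapezoidal AUC_0→12.5 (rectal suppository):
  [0→0.5]: (0.00+46.46)/2 × 0.5 = 11.615
  [0.5→4.5]: (46.46+19.91)/2 × 4 = 132.74
  [4.5→5.5]: (19.91+13.12)/2 × 1 = 16.515
  [5.5→8.5]: (13.12+3.72)/2 × 3 = 25.26
  [8.5→12.5]: (3.72+0.69)/2 × 4 = 8.82
  Sum = 194.95 mcg/mL·hr
rectal suppository tail: 0.69/0.421 = 1.639; AUC_ev,0→∞ = 194.95 + 1.639 = 196.589 mcg/mL·hr
F = (AUC_ev/D_ev)/(AUC_iv/D_iv) = (196.589/40)/(123.15725/20) = 4.914725/6.1578625 = 0.7981

F = 0.798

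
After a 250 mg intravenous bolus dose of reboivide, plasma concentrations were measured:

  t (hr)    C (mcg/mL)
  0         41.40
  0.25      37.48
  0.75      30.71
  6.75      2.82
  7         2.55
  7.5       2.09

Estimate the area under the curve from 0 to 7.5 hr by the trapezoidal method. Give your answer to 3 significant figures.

Trapezoidal AUC_0→7.5:
  [0→0.25]: (41.40+37.48)/2 × 0.25 = 9.86
  [0.25→0.75]: (37.48+30.71)/2 × 0.5 = 17.0475
  [0.75→6.75]: (30.71+2.82)/2 × 6 = 100.59
  [6.75→7]: (2.82+2.55)/2 × 0.25 = 0.67125
  [7→7.5]: (2.55+2.09)/2 × 0.5 = 1.16
  Sum = 129.32875 mcg/mL·hr

AUC = 129 mcg/mL·hr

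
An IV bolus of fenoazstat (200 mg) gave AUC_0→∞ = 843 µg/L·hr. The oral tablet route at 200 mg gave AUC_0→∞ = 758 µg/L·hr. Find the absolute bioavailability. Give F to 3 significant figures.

F = (AUC_ev / D_ev) / (AUC_iv / D_iv)
  = (758/200) / (843/200)
  = 3.79 / 4.215 = 0.8992

F = 0.899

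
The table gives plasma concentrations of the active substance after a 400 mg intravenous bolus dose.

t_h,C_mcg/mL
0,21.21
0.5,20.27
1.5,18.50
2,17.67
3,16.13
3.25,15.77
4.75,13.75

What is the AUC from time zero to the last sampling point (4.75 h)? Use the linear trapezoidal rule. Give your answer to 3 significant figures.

Trapezoidal AUC_0→4.75:
  [0→0.5]: (21.21+20.27)/2 × 0.5 = 10.37
  [0.5→1.5]: (20.27+18.50)/2 × 1 = 19.385
  [1.5→2]: (18.50+17.67)/2 × 0.5 = 9.0425
  [2→3]: (17.67+16.13)/2 × 1 = 16.9
  [3→3.25]: (16.13+15.77)/2 × 0.25 = 3.9875
  [3.25→4.75]: (15.77+13.75)/2 × 1.5 = 22.14
  Sum = 81.825 mcg/mL·h

AUC = 81.8 mcg/mL·h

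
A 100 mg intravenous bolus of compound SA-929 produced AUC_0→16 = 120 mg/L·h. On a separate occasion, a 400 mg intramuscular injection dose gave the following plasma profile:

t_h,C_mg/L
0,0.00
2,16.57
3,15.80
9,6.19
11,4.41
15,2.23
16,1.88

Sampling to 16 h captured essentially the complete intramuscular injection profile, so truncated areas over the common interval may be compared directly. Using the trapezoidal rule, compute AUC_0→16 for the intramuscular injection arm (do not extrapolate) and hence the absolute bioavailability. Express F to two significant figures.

Trapezoidal AUC_0→16 (intramuscular injection):
  [0→2]: (0.00+16.57)/2 × 2 = 16.57
  [2→3]: (16.57+15.80)/2 × 1 = 16.185
  [3→9]: (15.80+6.19)/2 × 6 = 65.97
  [9→11]: (6.19+4.41)/2 × 2 = 10.6
  [11→15]: (4.41+2.23)/2 × 4 = 13.28
  [15→16]: (2.23+1.88)/2 × 1 = 2.055
  Sum = 124.66 mg/L·h
F = (AUC_ev/D_ev)/(AUC_iv/D_iv) = (124.66/400)/(120/100) = 0.31165/1.2 = 0.2597

F = 0.26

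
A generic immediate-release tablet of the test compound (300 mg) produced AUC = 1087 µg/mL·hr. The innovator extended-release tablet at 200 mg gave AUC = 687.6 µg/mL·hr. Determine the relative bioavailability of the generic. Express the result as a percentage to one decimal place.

F_rel = 105.4%

F_rel = (AUC_test/D_test) / (AUC_ref/D_ref)
      = (1087/300) / (687.6/200)
      = 3.62333 / 3.438 = 1.0539 = 105.39%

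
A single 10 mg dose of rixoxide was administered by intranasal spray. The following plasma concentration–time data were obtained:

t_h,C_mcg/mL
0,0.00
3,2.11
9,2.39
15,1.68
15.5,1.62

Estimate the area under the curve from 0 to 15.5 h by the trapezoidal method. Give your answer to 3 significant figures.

AUC = 29.7 mcg/mL·h

Trapezoidal AUC_0→15.5:
  [0→3]: (0.00+2.11)/2 × 3 = 3.165
  [3→9]: (2.11+2.39)/2 × 6 = 13.5
  [9→15]: (2.39+1.68)/2 × 6 = 12.21
  [15→15.5]: (1.68+1.62)/2 × 0.5 = 0.825
  Sum = 29.7 mcg/mL·h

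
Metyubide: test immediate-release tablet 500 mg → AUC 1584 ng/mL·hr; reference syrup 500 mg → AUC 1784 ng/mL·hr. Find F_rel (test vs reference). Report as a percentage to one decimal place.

F_rel = 88.8%

F_rel = (AUC_test/D_test) / (AUC_ref/D_ref)
      = (1584/500) / (1784/500)
      = 3.168 / 3.568 = 0.8879 = 88.79%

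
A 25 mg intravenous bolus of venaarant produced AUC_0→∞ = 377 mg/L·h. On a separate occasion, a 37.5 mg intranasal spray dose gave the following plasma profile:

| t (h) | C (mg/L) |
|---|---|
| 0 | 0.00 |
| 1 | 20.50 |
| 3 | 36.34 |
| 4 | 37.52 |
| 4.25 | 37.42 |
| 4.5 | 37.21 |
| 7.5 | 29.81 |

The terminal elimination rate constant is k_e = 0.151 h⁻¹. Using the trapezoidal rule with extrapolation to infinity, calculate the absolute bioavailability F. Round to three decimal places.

F = 0.744

Trapezoidal AUC_0→7.5 (intranasal spray):
  [0→1]: (0.00+20.50)/2 × 1 = 10.25
  [1→3]: (20.50+36.34)/2 × 2 = 56.84
  [3→4]: (36.34+37.52)/2 × 1 = 36.93
  [4→4.25]: (37.52+37.42)/2 × 0.25 = 9.3675
  [4.25→4.5]: (37.42+37.21)/2 × 0.25 = 9.32875
  [4.5→7.5]: (37.21+29.81)/2 × 3 = 100.53
  Sum = 223.24625 mg/L·h
Tail: C_last/k_e = 29.81/0.151 = 197.417
AUC_0→∞ (intranasal spray) = 223.24625 + 197.417 = 420.66325 mg/L·h
F = (AUC_ev/D_ev)/(AUC_iv/D_iv) = (420.66325/37.5)/(377/25) = 11.2177/15.08 = 0.7439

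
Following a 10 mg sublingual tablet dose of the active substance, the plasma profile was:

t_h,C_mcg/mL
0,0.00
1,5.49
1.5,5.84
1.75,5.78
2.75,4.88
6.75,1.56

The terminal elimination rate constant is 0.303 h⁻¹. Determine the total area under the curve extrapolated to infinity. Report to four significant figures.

AUC = 30.39 mcg/mL·h

Trapezoidal AUC_0→6.75:
  [0→1]: (0.00+5.49)/2 × 1 = 2.745
  [1→1.5]: (5.49+5.84)/2 × 0.5 = 2.8325
  [1.5→1.75]: (5.84+5.78)/2 × 0.25 = 1.4525
  [1.75→2.75]: (5.78+4.88)/2 × 1 = 5.33
  [2.75→6.75]: (4.88+1.56)/2 × 4 = 12.88
  Sum = 25.24 mcg/mL·h
Extrapolated tail: C_last / k_e = 1.56 / 0.303 = 5.149
AUC_0→∞ = 25.24 + 5.149 = 30.389 mcg/mL·h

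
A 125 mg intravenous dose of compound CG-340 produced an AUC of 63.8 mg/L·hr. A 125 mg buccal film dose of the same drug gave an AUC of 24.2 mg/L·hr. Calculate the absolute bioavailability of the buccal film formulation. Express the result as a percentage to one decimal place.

F = (AUC_ev / D_ev) / (AUC_iv / D_iv)
  = (24.2/125) / (63.8/125)
  = 0.1936 / 0.5104 = 0.3793
  = 37.93%

F = 37.9%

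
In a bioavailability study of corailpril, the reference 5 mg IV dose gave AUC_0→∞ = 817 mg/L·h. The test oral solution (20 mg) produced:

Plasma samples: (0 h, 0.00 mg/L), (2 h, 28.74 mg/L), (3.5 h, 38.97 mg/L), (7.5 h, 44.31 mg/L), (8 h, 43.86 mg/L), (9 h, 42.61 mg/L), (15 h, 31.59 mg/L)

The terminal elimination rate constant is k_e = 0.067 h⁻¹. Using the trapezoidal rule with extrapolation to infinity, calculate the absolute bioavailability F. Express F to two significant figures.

F = 0.31

Trapezoidal AUC_0→15 (oral solution):
  [0→2]: (0.00+28.74)/2 × 2 = 28.74
  [2→3.5]: (28.74+38.97)/2 × 1.5 = 50.7825
  [3.5→7.5]: (38.97+44.31)/2 × 4 = 166.56
  [7.5→8]: (44.31+43.86)/2 × 0.5 = 22.0425
  [8→9]: (43.86+42.61)/2 × 1 = 43.235
  [9→15]: (42.61+31.59)/2 × 6 = 222.6
  Sum = 533.96 mg/L·h
Tail: C_last/k_e = 31.59/0.067 = 471.493
AUC_0→∞ (oral solution) = 533.96 + 471.493 = 1005.453 mg/L·h
F = (AUC_ev/D_ev)/(AUC_iv/D_iv) = (1005.453/20)/(817/5) = 50.27265/163.4 = 0.3077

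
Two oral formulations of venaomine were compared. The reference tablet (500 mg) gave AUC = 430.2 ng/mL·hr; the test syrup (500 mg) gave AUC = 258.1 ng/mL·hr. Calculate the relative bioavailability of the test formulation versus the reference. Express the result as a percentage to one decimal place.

F_rel = (AUC_test/D_test) / (AUC_ref/D_ref)
      = (258.1/500) / (430.2/500)
      = 0.5162 / 0.8604 = 0.6000 = 60.00%

F_rel = 60.0%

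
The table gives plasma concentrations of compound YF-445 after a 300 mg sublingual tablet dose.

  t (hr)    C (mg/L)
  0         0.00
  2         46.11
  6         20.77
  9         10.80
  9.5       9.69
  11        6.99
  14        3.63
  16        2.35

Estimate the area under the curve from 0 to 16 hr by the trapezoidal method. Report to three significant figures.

Trapezoidal AUC_0→16:
  [0→2]: (0.00+46.11)/2 × 2 = 46.11
  [2→6]: (46.11+20.77)/2 × 4 = 133.76
  [6→9]: (20.77+10.80)/2 × 3 = 47.355
  [9→9.5]: (10.80+9.69)/2 × 0.5 = 5.1225
  [9.5→11]: (9.69+6.99)/2 × 1.5 = 12.51
  [11→14]: (6.99+3.63)/2 × 3 = 15.93
  [14→16]: (3.63+2.35)/2 × 2 = 5.98
  Sum = 266.7675 mg/L·hr

AUC = 267 mg/L·hr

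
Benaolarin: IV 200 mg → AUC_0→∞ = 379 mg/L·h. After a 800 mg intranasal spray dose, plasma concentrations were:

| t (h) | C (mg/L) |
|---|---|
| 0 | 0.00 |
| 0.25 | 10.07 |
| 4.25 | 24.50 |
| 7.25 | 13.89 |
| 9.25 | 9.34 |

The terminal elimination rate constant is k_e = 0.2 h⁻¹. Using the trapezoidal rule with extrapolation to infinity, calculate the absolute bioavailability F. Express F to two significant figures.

F = 0.13

Trapezoidal AUC_0→9.25 (intranasal spray):
  [0→0.25]: (0.00+10.07)/2 × 0.25 = 1.25875
  [0.25→4.25]: (10.07+24.50)/2 × 4 = 69.14
  [4.25→7.25]: (24.50+13.89)/2 × 3 = 57.585
  [7.25→9.25]: (13.89+9.34)/2 × 2 = 23.23
  Sum = 151.21375 mg/L·h
Tail: C_last/k_e = 9.34/0.2 = 46.700
AUC_0→∞ (intranasal spray) = 151.21375 + 46.700 = 197.91375 mg/L·h
F = (AUC_ev/D_ev)/(AUC_iv/D_iv) = (197.91375/800)/(379/200) = 0.247392/1.895 = 0.1305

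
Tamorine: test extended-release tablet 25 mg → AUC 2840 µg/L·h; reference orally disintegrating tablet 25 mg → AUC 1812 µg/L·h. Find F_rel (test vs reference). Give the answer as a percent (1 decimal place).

F_rel = (AUC_test/D_test) / (AUC_ref/D_ref)
      = (2840/25) / (1812/25)
      = 113.6 / 72.48 = 1.5673 = 156.73%

F_rel = 156.7%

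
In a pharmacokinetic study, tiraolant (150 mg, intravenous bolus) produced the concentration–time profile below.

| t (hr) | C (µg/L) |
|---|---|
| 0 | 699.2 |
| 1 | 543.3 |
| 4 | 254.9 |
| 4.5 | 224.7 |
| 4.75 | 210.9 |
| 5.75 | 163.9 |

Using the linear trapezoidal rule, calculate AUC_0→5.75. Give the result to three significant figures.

AUC = 2180 µg/L·hr

Trapezoidal AUC_0→5.75:
  [0→1]: (699.2+543.3)/2 × 1 = 621.25
  [1→4]: (543.3+254.9)/2 × 3 = 1197.3
  [4→4.5]: (254.9+224.7)/2 × 0.5 = 119.9
  [4.5→4.75]: (224.7+210.9)/2 × 0.25 = 54.45
  [4.75→5.75]: (210.9+163.9)/2 × 1 = 187.4
  Sum = 2180.3 µg/L·hr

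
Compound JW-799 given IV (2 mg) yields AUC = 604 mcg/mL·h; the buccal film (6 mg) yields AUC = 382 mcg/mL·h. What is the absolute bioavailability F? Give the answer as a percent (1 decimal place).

F = 21.1%

F = (AUC_ev / D_ev) / (AUC_iv / D_iv)
  = (382/6) / (604/2)
  = 63.6667 / 302 = 0.2108
  = 21.08%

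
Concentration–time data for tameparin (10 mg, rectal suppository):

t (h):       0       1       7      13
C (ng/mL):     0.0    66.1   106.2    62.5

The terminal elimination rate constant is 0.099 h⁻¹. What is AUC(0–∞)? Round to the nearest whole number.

Trapezoidal AUC_0→13:
  [0→1]: (0.0+66.1)/2 × 1 = 33.05
  [1→7]: (66.1+106.2)/2 × 6 = 516.9
  [7→13]: (106.2+62.5)/2 × 6 = 506.1
  Sum = 1056.05 ng/mL·h
Extrapolated tail: C_last / k_e = 62.5 / 0.099 = 631.313
AUC_0→∞ = 1056.05 + 631.313 = 1687.363 ng/mL·h

AUC = 1687 ng/mL·h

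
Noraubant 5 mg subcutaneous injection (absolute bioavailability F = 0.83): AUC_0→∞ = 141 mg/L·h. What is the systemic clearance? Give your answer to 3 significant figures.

CL = F × Dose / AUC_0→∞
   = 0.83 × 5 / 141 = 0.0294326 L/h

CL = 0.0294 L/h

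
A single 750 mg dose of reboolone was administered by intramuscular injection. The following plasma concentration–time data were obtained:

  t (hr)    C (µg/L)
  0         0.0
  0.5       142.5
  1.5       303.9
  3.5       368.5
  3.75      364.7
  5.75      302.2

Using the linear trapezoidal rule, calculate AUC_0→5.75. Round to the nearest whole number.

Trapezoidal AUC_0→5.75:
  [0→0.5]: (0.0+142.5)/2 × 0.5 = 35.625
  [0.5→1.5]: (142.5+303.9)/2 × 1 = 223.2
  [1.5→3.5]: (303.9+368.5)/2 × 2 = 672.4
  [3.5→3.75]: (368.5+364.7)/2 × 0.25 = 91.65
  [3.75→5.75]: (364.7+302.2)/2 × 2 = 666.9
  Sum = 1689.775 µg/L·hr

AUC = 1690 µg/L·hr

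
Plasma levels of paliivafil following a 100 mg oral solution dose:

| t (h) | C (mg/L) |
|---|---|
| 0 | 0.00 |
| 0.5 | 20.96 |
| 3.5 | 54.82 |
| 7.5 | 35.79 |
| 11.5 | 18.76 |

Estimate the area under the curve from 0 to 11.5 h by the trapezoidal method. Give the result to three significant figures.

AUC = 409 mg/L·h

Trapezoidal AUC_0→11.5:
  [0→0.5]: (0.00+20.96)/2 × 0.5 = 5.24
  [0.5→3.5]: (20.96+54.82)/2 × 3 = 113.67
  [3.5→7.5]: (54.82+35.79)/2 × 4 = 181.22
  [7.5→11.5]: (35.79+18.76)/2 × 4 = 109.1
  Sum = 409.23 mg/L·h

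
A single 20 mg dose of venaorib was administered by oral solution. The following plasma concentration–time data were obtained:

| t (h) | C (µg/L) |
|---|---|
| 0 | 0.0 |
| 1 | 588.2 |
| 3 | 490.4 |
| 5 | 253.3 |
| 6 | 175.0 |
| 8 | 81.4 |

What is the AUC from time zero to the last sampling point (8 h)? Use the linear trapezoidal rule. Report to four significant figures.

Trapezoidal AUC_0→8:
  [0→1]: (0.0+588.2)/2 × 1 = 294.1
  [1→3]: (588.2+490.4)/2 × 2 = 1078.6
  [3→5]: (490.4+253.3)/2 × 2 = 743.7
  [5→6]: (253.3+175.0)/2 × 1 = 214.15
  [6→8]: (175.0+81.4)/2 × 2 = 256.4
  Sum = 2586.95 µg/L·h

AUC = 2587 µg/L·h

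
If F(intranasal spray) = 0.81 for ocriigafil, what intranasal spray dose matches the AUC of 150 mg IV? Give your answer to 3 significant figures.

For equal systemic exposure: F × D_ev = D_iv
D_ev = D_iv / F = 150 / 0.81 = 185.185 mg

D_intranasal = 185 mg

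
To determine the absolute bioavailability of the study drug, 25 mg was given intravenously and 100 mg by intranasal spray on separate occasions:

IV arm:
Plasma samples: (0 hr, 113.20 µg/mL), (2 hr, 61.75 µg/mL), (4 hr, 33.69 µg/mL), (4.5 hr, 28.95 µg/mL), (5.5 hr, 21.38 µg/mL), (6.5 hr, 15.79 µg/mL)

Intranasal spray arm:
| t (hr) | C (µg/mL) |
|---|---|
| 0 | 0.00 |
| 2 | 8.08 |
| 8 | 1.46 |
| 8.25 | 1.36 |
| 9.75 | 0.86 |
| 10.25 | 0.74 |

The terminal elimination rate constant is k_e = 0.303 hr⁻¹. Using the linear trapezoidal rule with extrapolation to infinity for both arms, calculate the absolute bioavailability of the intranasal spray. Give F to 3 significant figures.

F = 0.0272

Trapezoidal AUC_0→6.5 (IV):
  [0→2]: (113.20+61.75)/2 × 2 = 174.95
  [2→4]: (61.75+33.69)/2 × 2 = 95.44
  [4→4.5]: (33.69+28.95)/2 × 0.5 = 15.66
  [4.5→5.5]: (28.95+21.38)/2 × 1 = 25.165
  [5.5→6.5]: (21.38+15.79)/2 × 1 = 18.585
  Sum = 329.8 µg/mL·hr
IV tail: 15.79/0.303 = 52.112; AUC_iv,0→∞ = 329.8 + 52.112 = 381.912 µg/mL·hr
Trapezoidal AUC_0→10.25 (intranasal spray):
  [0→2]: (0.00+8.08)/2 × 2 = 8.08
  [2→8]: (8.08+1.46)/2 × 6 = 28.62
  [8→8.25]: (1.46+1.36)/2 × 0.25 = 0.3525
  [8.25→9.75]: (1.36+0.86)/2 × 1.5 = 1.665
  [9.75→10.25]: (0.86+0.74)/2 × 0.5 = 0.4
  Sum = 39.1175 µg/mL·hr
intranasal spray tail: 0.74/0.303 = 2.442; AUC_ev,0→∞ = 39.1175 + 2.442 = 41.5595 µg/mL·hr
F = (AUC_ev/D_ev)/(AUC_iv/D_iv) = (41.5595/100)/(381.912/25) = 0.415595/15.27648 = 0.0272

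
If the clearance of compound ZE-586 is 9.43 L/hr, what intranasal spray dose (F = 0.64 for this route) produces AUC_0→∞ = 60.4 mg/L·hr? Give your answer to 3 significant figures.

Dose = 890 mg

Dose = CL × AUC_0→∞ / F
     = 9.43 × 60.4 / 0.64 = 889.95625 mg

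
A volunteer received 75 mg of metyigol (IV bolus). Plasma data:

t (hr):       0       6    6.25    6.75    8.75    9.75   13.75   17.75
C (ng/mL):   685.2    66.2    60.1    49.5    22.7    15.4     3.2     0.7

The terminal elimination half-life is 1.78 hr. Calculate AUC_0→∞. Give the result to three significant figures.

Trapezoidal AUC_0→17.75:
  [0→6]: (685.2+66.2)/2 × 6 = 2254.2
  [6→6.25]: (66.2+60.1)/2 × 0.25 = 15.7875
  [6.25→6.75]: (60.1+49.5)/2 × 0.5 = 27.4
  [6.75→8.75]: (49.5+22.7)/2 × 2 = 72.2
  [8.75→9.75]: (22.7+15.4)/2 × 1 = 19.05
  [9.75→13.75]: (15.4+3.2)/2 × 4 = 37.2
  [13.75→17.75]: (3.2+0.7)/2 × 4 = 7.8
  Sum = 2433.6375 ng/mL·hr
k_e = ln2 / t½ = 0.693147 / 1.78 = 0.3894 hr^-1
Extrapolated tail: C_last / k_e = 0.7 / 0.3894 = 1.798
AUC_0→∞ = 2433.6375 + 1.798 = 2435.4355 ng/mL·hr

AUC = 2440 ng/mL·hr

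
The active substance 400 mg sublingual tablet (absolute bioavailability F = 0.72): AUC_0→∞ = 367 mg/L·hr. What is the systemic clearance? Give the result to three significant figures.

CL = 0.785 L/hr

CL = F × Dose / AUC_0→∞
   = 0.72 × 400 / 367 = 0.784741 L/hr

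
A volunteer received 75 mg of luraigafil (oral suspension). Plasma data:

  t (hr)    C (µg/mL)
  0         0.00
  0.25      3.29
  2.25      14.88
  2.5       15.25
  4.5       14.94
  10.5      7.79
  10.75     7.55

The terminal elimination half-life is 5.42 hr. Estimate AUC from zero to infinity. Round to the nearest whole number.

AUC = 182 µg/mL·hr

Trapezoidal AUC_0→10.75:
  [0→0.25]: (0.00+3.29)/2 × 0.25 = 0.41125
  [0.25→2.25]: (3.29+14.88)/2 × 2 = 18.17
  [2.25→2.5]: (14.88+15.25)/2 × 0.25 = 3.76625
  [2.5→4.5]: (15.25+14.94)/2 × 2 = 30.19
  [4.5→10.5]: (14.94+7.79)/2 × 6 = 68.19
  [10.5→10.75]: (7.79+7.55)/2 × 0.25 = 1.9175
  Sum = 122.645 µg/mL·hr
k_e = ln2 / t½ = 0.693147 / 5.42 = 0.1279 hr^-1
Extrapolated tail: C_last / k_e = 7.55 / 0.1279 = 59.030
AUC_0→∞ = 122.645 + 59.030 = 181.675 µg/mL·hr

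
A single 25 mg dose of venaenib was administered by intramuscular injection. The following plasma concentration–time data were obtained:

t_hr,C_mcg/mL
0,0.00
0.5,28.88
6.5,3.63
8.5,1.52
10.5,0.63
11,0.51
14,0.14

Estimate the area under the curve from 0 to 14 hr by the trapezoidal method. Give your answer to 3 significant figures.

AUC = 113 mcg/mL·hr

Trapezoidal AUC_0→14:
  [0→0.5]: (0.00+28.88)/2 × 0.5 = 7.22
  [0.5→6.5]: (28.88+3.63)/2 × 6 = 97.53
  [6.5→8.5]: (3.63+1.52)/2 × 2 = 5.15
  [8.5→10.5]: (1.52+0.63)/2 × 2 = 2.15
  [10.5→11]: (0.63+0.51)/2 × 0.5 = 0.285
  [11→14]: (0.51+0.14)/2 × 3 = 0.975
  Sum = 113.31 mcg/mL·hr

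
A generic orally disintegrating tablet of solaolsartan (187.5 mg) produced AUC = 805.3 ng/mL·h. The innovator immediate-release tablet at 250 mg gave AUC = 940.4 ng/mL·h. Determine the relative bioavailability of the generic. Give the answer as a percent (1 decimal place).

F_rel = (AUC_test/D_test) / (AUC_ref/D_ref)
      = (805.3/187.5) / (940.4/250)
      = 4.29493 / 3.7616 = 1.1418 = 114.18%

F_rel = 114.2%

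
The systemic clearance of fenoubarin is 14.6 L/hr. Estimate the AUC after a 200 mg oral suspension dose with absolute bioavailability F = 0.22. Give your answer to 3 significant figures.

AUC = 3.01 mg/L·hr

AUC_0→∞ = F × Dose / CL
        = 0.22 × 200 / 14.6 = 3.0137 mg/L·hr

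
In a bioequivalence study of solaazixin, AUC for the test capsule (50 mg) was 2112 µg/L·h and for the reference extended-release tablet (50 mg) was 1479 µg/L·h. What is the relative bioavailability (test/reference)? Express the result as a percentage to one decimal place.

F_rel = 142.8%

F_rel = (AUC_test/D_test) / (AUC_ref/D_ref)
      = (2112/50) / (1479/50)
      = 42.24 / 29.58 = 1.4280 = 142.80%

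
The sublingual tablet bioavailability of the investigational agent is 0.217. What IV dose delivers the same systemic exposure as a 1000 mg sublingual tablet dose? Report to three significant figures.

D_iv = 217 mg

Systemic exposure from an extravascular dose = F × D_ev, so the equivalent IV dose is F × D_ev.
D_iv = F × D_ev = 0.217 × 1000 = 217 mg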